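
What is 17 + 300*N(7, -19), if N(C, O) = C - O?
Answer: 7817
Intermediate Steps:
17 + 300*N(7, -19) = 17 + 300*(7 - 1*(-19)) = 17 + 300*(7 + 19) = 17 + 300*26 = 17 + 7800 = 7817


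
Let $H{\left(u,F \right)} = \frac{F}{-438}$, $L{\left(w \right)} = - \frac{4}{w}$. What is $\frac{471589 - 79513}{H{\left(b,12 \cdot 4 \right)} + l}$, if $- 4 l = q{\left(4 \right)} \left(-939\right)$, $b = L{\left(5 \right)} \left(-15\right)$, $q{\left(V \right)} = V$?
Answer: $\frac{28621548}{68539} \approx 417.6$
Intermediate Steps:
$b = 12$ ($b = - \frac{4}{5} \left(-15\right) = \left(-4\right) \frac{1}{5} \left(-15\right) = \left(- \frac{4}{5}\right) \left(-15\right) = 12$)
$l = 939$ ($l = - \frac{4 \left(-939\right)}{4} = \left(- \frac{1}{4}\right) \left(-3756\right) = 939$)
$H{\left(u,F \right)} = - \frac{F}{438}$ ($H{\left(u,F \right)} = F \left(- \frac{1}{438}\right) = - \frac{F}{438}$)
$\frac{471589 - 79513}{H{\left(b,12 \cdot 4 \right)} + l} = \frac{471589 - 79513}{- \frac{12 \cdot 4}{438} + 939} = \frac{392076}{\left(- \frac{1}{438}\right) 48 + 939} = \frac{392076}{- \frac{8}{73} + 939} = \frac{392076}{\frac{68539}{73}} = 392076 \cdot \frac{73}{68539} = \frac{28621548}{68539}$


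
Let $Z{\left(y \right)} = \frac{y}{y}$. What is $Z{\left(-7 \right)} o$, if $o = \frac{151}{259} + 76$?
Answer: $\frac{19835}{259} \approx 76.583$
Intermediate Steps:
$Z{\left(y \right)} = 1$
$o = \frac{19835}{259}$ ($o = 151 \cdot \frac{1}{259} + 76 = \frac{151}{259} + 76 = \frac{19835}{259} \approx 76.583$)
$Z{\left(-7 \right)} o = 1 \cdot \frac{19835}{259} = \frac{19835}{259}$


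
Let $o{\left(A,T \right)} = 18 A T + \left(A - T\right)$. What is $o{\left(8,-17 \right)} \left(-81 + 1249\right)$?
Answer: $-2830064$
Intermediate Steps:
$o{\left(A,T \right)} = A - T + 18 A T$ ($o{\left(A,T \right)} = 18 A T + \left(A - T\right) = A - T + 18 A T$)
$o{\left(8,-17 \right)} \left(-81 + 1249\right) = \left(8 - -17 + 18 \cdot 8 \left(-17\right)\right) \left(-81 + 1249\right) = \left(8 + 17 - 2448\right) 1168 = \left(-2423\right) 1168 = -2830064$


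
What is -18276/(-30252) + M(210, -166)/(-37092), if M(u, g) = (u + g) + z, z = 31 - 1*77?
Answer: 28248079/46754466 ≈ 0.60418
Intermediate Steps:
z = -46 (z = 31 - 77 = -46)
M(u, g) = -46 + g + u (M(u, g) = (u + g) - 46 = (g + u) - 46 = -46 + g + u)
-18276/(-30252) + M(210, -166)/(-37092) = -18276/(-30252) + (-46 - 166 + 210)/(-37092) = -18276*(-1/30252) - 2*(-1/37092) = 1523/2521 + 1/18546 = 28248079/46754466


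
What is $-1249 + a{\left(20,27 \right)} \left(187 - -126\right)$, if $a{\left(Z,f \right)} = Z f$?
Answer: $167771$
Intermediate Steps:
$-1249 + a{\left(20,27 \right)} \left(187 - -126\right) = -1249 + 20 \cdot 27 \left(187 - -126\right) = -1249 + 540 \left(187 + 126\right) = -1249 + 540 \cdot 313 = -1249 + 169020 = 167771$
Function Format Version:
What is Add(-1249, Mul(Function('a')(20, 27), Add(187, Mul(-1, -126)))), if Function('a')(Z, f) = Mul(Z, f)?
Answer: 167771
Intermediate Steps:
Add(-1249, Mul(Function('a')(20, 27), Add(187, Mul(-1, -126)))) = Add(-1249, Mul(Mul(20, 27), Add(187, Mul(-1, -126)))) = Add(-1249, Mul(540, Add(187, 126))) = Add(-1249, Mul(540, 313)) = Add(-1249, 169020) = 167771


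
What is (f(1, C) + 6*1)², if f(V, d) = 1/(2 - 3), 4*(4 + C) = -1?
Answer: 25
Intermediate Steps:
C = -17/4 (C = -4 + (¼)*(-1) = -4 - ¼ = -17/4 ≈ -4.2500)
f(V, d) = -1 (f(V, d) = 1/(-1) = -1)
(f(1, C) + 6*1)² = (-1 + 6*1)² = (-1 + 6)² = 5² = 25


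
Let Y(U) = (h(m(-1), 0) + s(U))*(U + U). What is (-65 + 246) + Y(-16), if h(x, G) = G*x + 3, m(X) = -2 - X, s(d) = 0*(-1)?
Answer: 85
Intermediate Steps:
s(d) = 0
h(x, G) = 3 + G*x
Y(U) = 6*U (Y(U) = ((3 + 0*(-2 - 1*(-1))) + 0)*(U + U) = ((3 + 0*(-2 + 1)) + 0)*(2*U) = ((3 + 0*(-1)) + 0)*(2*U) = ((3 + 0) + 0)*(2*U) = (3 + 0)*(2*U) = 3*(2*U) = 6*U)
(-65 + 246) + Y(-16) = (-65 + 246) + 6*(-16) = 181 - 96 = 85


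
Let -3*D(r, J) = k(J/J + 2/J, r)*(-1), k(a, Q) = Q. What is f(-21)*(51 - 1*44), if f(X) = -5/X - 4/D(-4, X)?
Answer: 68/3 ≈ 22.667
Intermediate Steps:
D(r, J) = r/3 (D(r, J) = -r*(-1)/3 = -(-1)*r/3 = r/3)
f(X) = 3 - 5/X (f(X) = -5/X - 4/((⅓)*(-4)) = -5/X - 4/(-4/3) = -5/X - 4*(-¾) = -5/X + 3 = 3 - 5/X)
f(-21)*(51 - 1*44) = (3 - 5/(-21))*(51 - 1*44) = (3 - 5*(-1/21))*(51 - 44) = (3 + 5/21)*7 = (68/21)*7 = 68/3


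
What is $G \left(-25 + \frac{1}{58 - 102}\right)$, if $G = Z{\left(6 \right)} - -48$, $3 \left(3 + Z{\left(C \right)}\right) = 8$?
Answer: $- \frac{4771}{4} \approx -1192.8$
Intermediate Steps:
$Z{\left(C \right)} = - \frac{1}{3}$ ($Z{\left(C \right)} = -3 + \frac{1}{3} \cdot 8 = -3 + \frac{8}{3} = - \frac{1}{3}$)
$G = \frac{143}{3}$ ($G = - \frac{1}{3} - -48 = - \frac{1}{3} + 48 = \frac{143}{3} \approx 47.667$)
$G \left(-25 + \frac{1}{58 - 102}\right) = \frac{143 \left(-25 + \frac{1}{58 - 102}\right)}{3} = \frac{143 \left(-25 + \frac{1}{-44}\right)}{3} = \frac{143 \left(-25 - \frac{1}{44}\right)}{3} = \frac{143}{3} \left(- \frac{1101}{44}\right) = - \frac{4771}{4}$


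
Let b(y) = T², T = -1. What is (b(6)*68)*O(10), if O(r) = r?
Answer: 680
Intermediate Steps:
b(y) = 1 (b(y) = (-1)² = 1)
(b(6)*68)*O(10) = (1*68)*10 = 68*10 = 680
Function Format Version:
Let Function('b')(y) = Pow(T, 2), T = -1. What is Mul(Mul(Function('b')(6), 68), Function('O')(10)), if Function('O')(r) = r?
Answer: 680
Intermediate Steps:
Function('b')(y) = 1 (Function('b')(y) = Pow(-1, 2) = 1)
Mul(Mul(Function('b')(6), 68), Function('O')(10)) = Mul(Mul(1, 68), 10) = Mul(68, 10) = 680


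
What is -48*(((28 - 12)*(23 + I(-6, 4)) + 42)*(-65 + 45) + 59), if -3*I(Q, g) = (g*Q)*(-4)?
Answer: -100752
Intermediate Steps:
I(Q, g) = 4*Q*g/3 (I(Q, g) = -g*Q*(-4)/3 = -Q*g*(-4)/3 = -(-4)*Q*g/3 = 4*Q*g/3)
-48*(((28 - 12)*(23 + I(-6, 4)) + 42)*(-65 + 45) + 59) = -48*(((28 - 12)*(23 + (4/3)*(-6)*4) + 42)*(-65 + 45) + 59) = -48*((16*(23 - 32) + 42)*(-20) + 59) = -48*((16*(-9) + 42)*(-20) + 59) = -48*((-144 + 42)*(-20) + 59) = -48*(-102*(-20) + 59) = -48*(2040 + 59) = -48*2099 = -100752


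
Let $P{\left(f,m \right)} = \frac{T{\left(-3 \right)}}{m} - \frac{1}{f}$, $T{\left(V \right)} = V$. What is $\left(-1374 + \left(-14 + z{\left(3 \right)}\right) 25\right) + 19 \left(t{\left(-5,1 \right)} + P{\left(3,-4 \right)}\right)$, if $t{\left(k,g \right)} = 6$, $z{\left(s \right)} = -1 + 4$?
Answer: $- \frac{18325}{12} \approx -1527.1$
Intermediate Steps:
$z{\left(s \right)} = 3$
$P{\left(f,m \right)} = - \frac{1}{f} - \frac{3}{m}$ ($P{\left(f,m \right)} = - \frac{3}{m} - \frac{1}{f} = - \frac{1}{f} - \frac{3}{m}$)
$\left(-1374 + \left(-14 + z{\left(3 \right)}\right) 25\right) + 19 \left(t{\left(-5,1 \right)} + P{\left(3,-4 \right)}\right) = \left(-1374 + \left(-14 + 3\right) 25\right) + 19 \left(6 - \left(\frac{1}{3} - \frac{3}{4}\right)\right) = \left(-1374 - 275\right) + 19 \left(6 - - \frac{5}{12}\right) = \left(-1374 - 275\right) + 19 \left(6 + \left(- \frac{1}{3} + \frac{3}{4}\right)\right) = -1649 + 19 \left(6 + \frac{5}{12}\right) = -1649 + 19 \cdot \frac{77}{12} = -1649 + \frac{1463}{12} = - \frac{18325}{12}$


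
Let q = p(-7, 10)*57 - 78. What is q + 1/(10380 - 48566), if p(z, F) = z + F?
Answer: 3551297/38186 ≈ 93.000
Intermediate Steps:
p(z, F) = F + z
q = 93 (q = (10 - 7)*57 - 78 = 3*57 - 78 = 171 - 78 = 93)
q + 1/(10380 - 48566) = 93 + 1/(10380 - 48566) = 93 + 1/(-38186) = 93 - 1/38186 = 3551297/38186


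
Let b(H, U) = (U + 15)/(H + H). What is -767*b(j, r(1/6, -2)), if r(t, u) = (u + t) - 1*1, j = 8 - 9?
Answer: 55991/12 ≈ 4665.9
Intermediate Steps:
j = -1
r(t, u) = -1 + t + u (r(t, u) = (t + u) - 1 = -1 + t + u)
b(H, U) = (15 + U)/(2*H) (b(H, U) = (15 + U)/((2*H)) = (15 + U)*(1/(2*H)) = (15 + U)/(2*H))
-767*b(j, r(1/6, -2)) = -767*(15 + (-1 + 1/6 - 2))/(2*(-1)) = -767*(-1)*(15 + (-1 + ⅙ - 2))/2 = -767*(-1)*(15 - 17/6)/2 = -767*(-1)*73/(2*6) = -767*(-73/12) = 55991/12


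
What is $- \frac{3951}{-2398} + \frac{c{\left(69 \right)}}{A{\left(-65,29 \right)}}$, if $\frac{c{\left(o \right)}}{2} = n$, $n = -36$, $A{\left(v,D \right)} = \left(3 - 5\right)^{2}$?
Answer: $- \frac{39213}{2398} \approx -16.352$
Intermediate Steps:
$A{\left(v,D \right)} = 4$ ($A{\left(v,D \right)} = \left(-2\right)^{2} = 4$)
$c{\left(o \right)} = -72$ ($c{\left(o \right)} = 2 \left(-36\right) = -72$)
$- \frac{3951}{-2398} + \frac{c{\left(69 \right)}}{A{\left(-65,29 \right)}} = - \frac{3951}{-2398} - \frac{72}{4} = \left(-3951\right) \left(- \frac{1}{2398}\right) - 18 = \frac{3951}{2398} - 18 = - \frac{39213}{2398}$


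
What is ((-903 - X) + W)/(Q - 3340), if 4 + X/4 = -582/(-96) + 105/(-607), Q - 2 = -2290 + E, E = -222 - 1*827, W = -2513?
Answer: 8312399/16211756 ≈ 0.51274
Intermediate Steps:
E = -1049 (E = -222 - 827 = -1049)
Q = -3337 (Q = 2 + (-2290 - 1049) = 2 - 3339 = -3337)
X = 18351/2428 (X = -16 + 4*(-582/(-96) + 105/(-607)) = -16 + 4*(-582*(-1/96) + 105*(-1/607)) = -16 + 4*(97/16 - 105/607) = -16 + 4*(57199/9712) = -16 + 57199/2428 = 18351/2428 ≈ 7.5581)
((-903 - X) + W)/(Q - 3340) = ((-903 - 1*18351/2428) - 2513)/(-3337 - 3340) = ((-903 - 18351/2428) - 2513)/(-6677) = (-2210835/2428 - 2513)*(-1/6677) = -8312399/2428*(-1/6677) = 8312399/16211756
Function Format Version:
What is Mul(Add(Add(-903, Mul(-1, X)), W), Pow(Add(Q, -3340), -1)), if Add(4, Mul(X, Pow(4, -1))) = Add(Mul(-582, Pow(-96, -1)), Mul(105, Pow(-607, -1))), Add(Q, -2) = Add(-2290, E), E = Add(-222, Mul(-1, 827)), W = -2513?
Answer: Rational(8312399, 16211756) ≈ 0.51274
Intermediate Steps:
E = -1049 (E = Add(-222, -827) = -1049)
Q = -3337 (Q = Add(2, Add(-2290, -1049)) = Add(2, -3339) = -3337)
X = Rational(18351, 2428) (X = Add(-16, Mul(4, Add(Mul(-582, Pow(-96, -1)), Mul(105, Pow(-607, -1))))) = Add(-16, Mul(4, Add(Mul(-582, Rational(-1, 96)), Mul(105, Rational(-1, 607))))) = Add(-16, Mul(4, Add(Rational(97, 16), Rational(-105, 607)))) = Add(-16, Mul(4, Rational(57199, 9712))) = Add(-16, Rational(57199, 2428)) = Rational(18351, 2428) ≈ 7.5581)
Mul(Add(Add(-903, Mul(-1, X)), W), Pow(Add(Q, -3340), -1)) = Mul(Add(Add(-903, Mul(-1, Rational(18351, 2428))), -2513), Pow(Add(-3337, -3340), -1)) = Mul(Add(Add(-903, Rational(-18351, 2428)), -2513), Pow(-6677, -1)) = Mul(Add(Rational(-2210835, 2428), -2513), Rational(-1, 6677)) = Mul(Rational(-8312399, 2428), Rational(-1, 6677)) = Rational(8312399, 16211756)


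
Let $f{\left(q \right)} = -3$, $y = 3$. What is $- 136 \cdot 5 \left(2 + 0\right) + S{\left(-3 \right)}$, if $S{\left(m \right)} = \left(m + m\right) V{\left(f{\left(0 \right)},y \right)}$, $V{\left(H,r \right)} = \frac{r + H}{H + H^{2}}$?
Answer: $-1360$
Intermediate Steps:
$V{\left(H,r \right)} = \frac{H + r}{H + H^{2}}$
$S{\left(m \right)} = 0$ ($S{\left(m \right)} = \left(m + m\right) \frac{-3 + 3}{\left(-3\right) \left(1 - 3\right)} = 2 m \left(\left(- \frac{1}{3}\right) \frac{1}{-2} \cdot 0\right) = 2 m \left(\left(- \frac{1}{3}\right) \left(- \frac{1}{2}\right) 0\right) = 2 m 0 = 0$)
$- 136 \cdot 5 \left(2 + 0\right) + S{\left(-3 \right)} = - 136 \cdot 5 \left(2 + 0\right) + 0 = - 136 \cdot 5 \cdot 2 + 0 = \left(-136\right) 10 + 0 = -1360 + 0 = -1360$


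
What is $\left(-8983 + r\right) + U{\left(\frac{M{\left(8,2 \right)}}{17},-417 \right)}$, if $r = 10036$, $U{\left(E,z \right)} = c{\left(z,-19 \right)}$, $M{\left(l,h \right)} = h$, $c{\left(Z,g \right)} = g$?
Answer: $1034$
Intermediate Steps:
$U{\left(E,z \right)} = -19$
$\left(-8983 + r\right) + U{\left(\frac{M{\left(8,2 \right)}}{17},-417 \right)} = \left(-8983 + 10036\right) - 19 = 1053 - 19 = 1034$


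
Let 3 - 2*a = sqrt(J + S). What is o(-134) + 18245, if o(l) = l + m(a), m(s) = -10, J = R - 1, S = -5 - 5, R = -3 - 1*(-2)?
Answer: 18101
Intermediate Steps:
R = -1 (R = -3 + 2 = -1)
S = -10
J = -2 (J = -1 - 1 = -2)
a = 3/2 - I*sqrt(3) (a = 3/2 - sqrt(-2 - 10)/2 = 3/2 - I*sqrt(3) ≈ 1.5 - 1.732*I)
o(l) = -10 + l (o(l) = l - 10 = -10 + l)
o(-134) + 18245 = (-10 - 134) + 18245 = -144 + 18245 = 18101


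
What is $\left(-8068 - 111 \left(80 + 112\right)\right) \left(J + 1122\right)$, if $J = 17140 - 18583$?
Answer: $9430980$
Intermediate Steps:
$J = -1443$ ($J = 17140 - 18583 = -1443$)
$\left(-8068 - 111 \left(80 + 112\right)\right) \left(J + 1122\right) = \left(-8068 - 111 \left(80 + 112\right)\right) \left(-1443 + 1122\right) = \left(-8068 - 21312\right) \left(-321\right) = \left(-29380\right) \left(-321\right) = 9430980$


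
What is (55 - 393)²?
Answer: 114244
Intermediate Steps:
(55 - 393)² = (-338)² = 114244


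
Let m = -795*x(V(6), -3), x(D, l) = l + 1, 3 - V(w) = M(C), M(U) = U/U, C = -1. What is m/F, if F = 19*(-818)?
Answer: -795/7771 ≈ -0.10230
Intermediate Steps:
M(U) = 1
V(w) = 2 (V(w) = 3 - 1*1 = 3 - 1 = 2)
F = -15542
x(D, l) = 1 + l
m = 1590 (m = -795*(1 - 3) = -795*(-2) = 1590)
m/F = 1590/(-15542) = 1590*(-1/15542) = -795/7771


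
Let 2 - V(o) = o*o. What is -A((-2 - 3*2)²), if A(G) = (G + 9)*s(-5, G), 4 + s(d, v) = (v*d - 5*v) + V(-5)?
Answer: 48691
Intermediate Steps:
V(o) = 2 - o² (V(o) = 2 - o*o = 2 - o²)
s(d, v) = -27 - 5*v + d*v (s(d, v) = -4 + ((v*d - 5*v) + (2 - 1*(-5)²)) = -4 + ((d*v - 5*v) + (2 - 1*25)) = -4 + ((-5*v + d*v) + (2 - 25)) = -4 + ((-5*v + d*v) - 23) = -4 + (-23 - 5*v + d*v) = -27 - 5*v + d*v)
A(G) = (-27 - 10*G)*(9 + G) (A(G) = (G + 9)*(-27 - 5*G - 5*G) = (9 + G)*(-27 - 10*G) = (-27 - 10*G)*(9 + G))
-A((-2 - 3*2)²) = -(-1)*(9 + (-2 - 3*2)²)*(27 + 10*(-2 - 3*2)²) = -(-1)*(9 + (-2 - 6)²)*(27 + 10*(-2 - 6)²) = -(-1)*(9 + (-8)²)*(27 + 10*(-8)²) = -(-1)*(9 + 64)*(27 + 10*64) = -(-1)*73*(27 + 640) = -(-1)*73*667 = -1*(-48691) = 48691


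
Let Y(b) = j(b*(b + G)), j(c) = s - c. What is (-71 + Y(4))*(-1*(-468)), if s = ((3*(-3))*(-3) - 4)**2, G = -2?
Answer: 210600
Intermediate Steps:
s = 529 (s = (-9*(-3) - 4)**2 = (27 - 4)**2 = 23**2 = 529)
j(c) = 529 - c
Y(b) = 529 - b*(-2 + b) (Y(b) = 529 - b*(b - 2) = 529 - b*(-2 + b))
(-71 + Y(4))*(-1*(-468)) = (-71 + (529 - 1*4*(-2 + 4)))*(-1*(-468)) = (-71 + (529 - 1*4*2))*468 = (-71 + (529 - 8))*468 = (-71 + 521)*468 = 450*468 = 210600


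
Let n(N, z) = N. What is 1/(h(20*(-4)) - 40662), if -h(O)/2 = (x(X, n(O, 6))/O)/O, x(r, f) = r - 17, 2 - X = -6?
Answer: -3200/130118391 ≈ -2.4593e-5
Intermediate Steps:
X = 8 (X = 2 - 1*(-6) = 2 + 6 = 8)
x(r, f) = -17 + r
h(O) = 18/O**2 (h(O) = -2*(-17 + 8)/O/O = -2*(-9/O)/O = -(-18)/O**2 = 18/O**2)
1/(h(20*(-4)) - 40662) = 1/(18/(20*(-4))**2 - 40662) = 1/(18/(-80)**2 - 40662) = 1/(18*(1/6400) - 40662) = 1/(9/3200 - 40662) = 1/(-130118391/3200) = -3200/130118391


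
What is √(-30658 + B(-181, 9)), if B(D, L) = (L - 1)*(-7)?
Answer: I*√30714 ≈ 175.25*I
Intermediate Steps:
B(D, L) = 7 - 7*L (B(D, L) = (-1 + L)*(-7) = 7 - 7*L)
√(-30658 + B(-181, 9)) = √(-30658 + (7 - 7*9)) = √(-30658 + (7 - 63)) = √(-30658 - 56) = √(-30714) = I*√30714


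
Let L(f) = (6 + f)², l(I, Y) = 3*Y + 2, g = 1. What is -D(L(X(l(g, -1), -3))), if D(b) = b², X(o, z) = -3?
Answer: -81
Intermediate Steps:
l(I, Y) = 2 + 3*Y
-D(L(X(l(g, -1), -3))) = -((6 - 3)²)² = -(3²)² = -1*9² = -1*81 = -81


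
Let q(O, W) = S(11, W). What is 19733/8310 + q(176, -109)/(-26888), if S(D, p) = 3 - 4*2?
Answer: 265311227/111719640 ≈ 2.3748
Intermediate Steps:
S(D, p) = -5 (S(D, p) = 3 - 8 = -5)
q(O, W) = -5
19733/8310 + q(176, -109)/(-26888) = 19733/8310 - 5/(-26888) = 19733*(1/8310) - 5*(-1/26888) = 19733/8310 + 5/26888 = 265311227/111719640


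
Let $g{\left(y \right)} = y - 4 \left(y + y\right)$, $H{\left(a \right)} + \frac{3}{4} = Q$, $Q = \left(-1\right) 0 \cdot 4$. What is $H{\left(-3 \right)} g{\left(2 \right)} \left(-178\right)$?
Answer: $-1869$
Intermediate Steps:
$Q = 0$ ($Q = 0 \cdot 4 = 0$)
$H{\left(a \right)} = - \frac{3}{4}$ ($H{\left(a \right)} = - \frac{3}{4} + 0 = - \frac{3}{4}$)
$g{\left(y \right)} = - 7 y$ ($g{\left(y \right)} = y - 4 \cdot 2 y = y - 8 y = - 7 y$)
$H{\left(-3 \right)} g{\left(2 \right)} \left(-178\right) = - \frac{3 \left(\left(-7\right) 2\right)}{4} \left(-178\right) = \left(- \frac{3}{4}\right) \left(-14\right) \left(-178\right) = \frac{21}{2} \left(-178\right) = -1869$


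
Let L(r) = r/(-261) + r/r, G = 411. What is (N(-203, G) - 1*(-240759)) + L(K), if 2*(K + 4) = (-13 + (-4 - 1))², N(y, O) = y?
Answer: 62785219/261 ≈ 2.4056e+5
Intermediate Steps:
K = 158 (K = -4 + (-13 + (-4 - 1))²/2 = -4 + (-13 - 5)²/2 = -4 + (½)*(-18)² = -4 + (½)*324 = -4 + 162 = 158)
L(r) = 1 - r/261 (L(r) = r*(-1/261) + 1 = -r/261 + 1 = 1 - r/261)
(N(-203, G) - 1*(-240759)) + L(K) = (-203 - 1*(-240759)) + (1 - 1/261*158) = (-203 + 240759) + (1 - 158/261) = 240556 + 103/261 = 62785219/261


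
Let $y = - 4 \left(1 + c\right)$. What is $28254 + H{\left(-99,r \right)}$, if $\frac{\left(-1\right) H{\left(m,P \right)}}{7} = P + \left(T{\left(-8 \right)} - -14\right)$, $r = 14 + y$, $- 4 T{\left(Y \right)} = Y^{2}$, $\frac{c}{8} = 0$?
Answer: $28198$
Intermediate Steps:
$c = 0$ ($c = 8 \cdot 0 = 0$)
$T{\left(Y \right)} = - \frac{Y^{2}}{4}$
$y = -4$ ($y = - 4 \left(1 + 0\right) = \left(-4\right) 1 = -4$)
$r = 10$ ($r = 14 - 4 = 10$)
$H{\left(m,P \right)} = 14 - 7 P$ ($H{\left(m,P \right)} = - 7 \left(P - \left(-14 + \frac{\left(-8\right)^{2}}{4}\right)\right) = - 7 \left(P + \left(\left(- \frac{1}{4}\right) 64 + 14\right)\right) = - 7 \left(P + \left(-16 + 14\right)\right) = - 7 \left(P - 2\right) = - 7 \left(-2 + P\right) = 14 - 7 P$)
$28254 + H{\left(-99,r \right)} = 28254 + \left(14 - 70\right) = 28254 - 56 = 28198$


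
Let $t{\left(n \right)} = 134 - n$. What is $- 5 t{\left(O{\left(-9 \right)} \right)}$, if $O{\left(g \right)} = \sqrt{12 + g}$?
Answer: $-670 + 5 \sqrt{3} \approx -661.34$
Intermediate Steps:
$- 5 t{\left(O{\left(-9 \right)} \right)} = - 5 \left(134 - \sqrt{12 - 9}\right) = - 5 \left(134 - \sqrt{3}\right) = -670 + 5 \sqrt{3}$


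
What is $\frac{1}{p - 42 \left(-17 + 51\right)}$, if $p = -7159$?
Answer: $- \frac{1}{8587} \approx -0.00011646$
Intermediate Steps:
$\frac{1}{p - 42 \left(-17 + 51\right)} = \frac{1}{-7159 - 42 \left(-17 + 51\right)} = \frac{1}{-7159 - 1428} = \frac{1}{-8587} = - \frac{1}{8587}$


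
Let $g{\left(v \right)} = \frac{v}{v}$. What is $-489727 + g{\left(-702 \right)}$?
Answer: $-489726$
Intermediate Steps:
$g{\left(v \right)} = 1$
$-489727 + g{\left(-702 \right)} = -489727 + 1 = -489726$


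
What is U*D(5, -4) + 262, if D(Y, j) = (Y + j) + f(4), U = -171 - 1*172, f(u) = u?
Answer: -1453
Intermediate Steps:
U = -343 (U = -171 - 172 = -343)
D(Y, j) = 4 + Y + j (D(Y, j) = (Y + j) + 4 = 4 + Y + j)
U*D(5, -4) + 262 = -343*(4 + 5 - 4) + 262 = -343*5 + 262 = -1715 + 262 = -1453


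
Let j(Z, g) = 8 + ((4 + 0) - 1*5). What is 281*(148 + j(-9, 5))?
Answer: 43555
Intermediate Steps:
j(Z, g) = 7 (j(Z, g) = 8 + (4 - 5) = 8 - 1 = 7)
281*(148 + j(-9, 5)) = 281*(148 + 7) = 281*155 = 43555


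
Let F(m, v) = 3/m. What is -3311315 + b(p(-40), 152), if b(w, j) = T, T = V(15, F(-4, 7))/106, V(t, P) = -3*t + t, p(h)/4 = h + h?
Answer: -175499710/53 ≈ -3.3113e+6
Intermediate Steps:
p(h) = 8*h (p(h) = 4*(h + h) = 4*(2*h) = 8*h)
V(t, P) = -2*t
T = -15/53 (T = -2*15/106 = -30*1/106 = -15/53 ≈ -0.28302)
b(w, j) = -15/53
-3311315 + b(p(-40), 152) = -3311315 - 15/53 = -175499710/53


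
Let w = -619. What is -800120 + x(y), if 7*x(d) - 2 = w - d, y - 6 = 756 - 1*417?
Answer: -5601802/7 ≈ -8.0026e+5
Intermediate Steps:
y = 345 (y = 6 + (756 - 1*417) = 6 + (756 - 417) = 6 + 339 = 345)
x(d) = -617/7 - d/7 (x(d) = 2/7 + (-619 - d)/7 = 2/7 + (-619/7 - d/7) = -617/7 - d/7)
-800120 + x(y) = -800120 + (-617/7 - ⅐*345) = -800120 + (-617/7 - 345/7) = -800120 - 962/7 = -5601802/7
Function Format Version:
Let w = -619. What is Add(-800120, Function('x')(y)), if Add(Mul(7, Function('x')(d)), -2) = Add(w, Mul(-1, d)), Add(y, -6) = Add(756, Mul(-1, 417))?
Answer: Rational(-5601802, 7) ≈ -8.0026e+5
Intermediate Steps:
y = 345 (y = Add(6, Add(756, Mul(-1, 417))) = Add(6, Add(756, -417)) = Add(6, 339) = 345)
Function('x')(d) = Add(Rational(-617, 7), Mul(Rational(-1, 7), d)) (Function('x')(d) = Add(Rational(2, 7), Mul(Rational(1, 7), Add(-619, Mul(-1, d)))) = Add(Rational(2, 7), Add(Rational(-619, 7), Mul(Rational(-1, 7), d))) = Add(Rational(-617, 7), Mul(Rational(-1, 7), d)))
Add(-800120, Function('x')(y)) = Add(-800120, Add(Rational(-617, 7), Mul(Rational(-1, 7), 345))) = Add(-800120, Add(Rational(-617, 7), Rational(-345, 7))) = Add(-800120, Rational(-962, 7)) = Rational(-5601802, 7)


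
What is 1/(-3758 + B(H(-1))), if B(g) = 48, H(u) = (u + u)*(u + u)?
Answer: -1/3710 ≈ -0.00026954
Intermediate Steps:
H(u) = 4*u² (H(u) = (2*u)*(2*u) = 4*u²)
1/(-3758 + B(H(-1))) = 1/(-3758 + 48) = 1/(-3710) = -1/3710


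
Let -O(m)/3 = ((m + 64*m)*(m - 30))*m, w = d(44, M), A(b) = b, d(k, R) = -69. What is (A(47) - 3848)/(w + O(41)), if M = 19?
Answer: 1267/1201938 ≈ 0.0010541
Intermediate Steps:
w = -69
O(m) = -195*m²*(-30 + m) (O(m) = -3*(m + 64*m)*(m - 30)*m = -3*(65*m)*(-30 + m)*m = -3*65*m*(-30 + m)*m = -195*m²*(-30 + m))
(A(47) - 3848)/(w + O(41)) = (47 - 3848)/(-69 + 195*41²*(30 - 1*41)) = -3801/(-69 + 195*1681*(30 - 41)) = -3801/(-69 + 195*1681*(-11)) = -3801/(-69 - 3605745) = -3801/(-3605814) = -3801*(-1/3605814) = 1267/1201938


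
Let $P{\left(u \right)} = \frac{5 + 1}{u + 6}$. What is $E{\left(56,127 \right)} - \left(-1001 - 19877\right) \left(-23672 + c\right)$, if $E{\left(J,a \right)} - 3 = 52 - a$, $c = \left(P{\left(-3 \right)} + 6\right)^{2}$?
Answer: $-492887896$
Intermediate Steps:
$P{\left(u \right)} = \frac{6}{6 + u}$
$c = 64$ ($c = \left(\frac{6}{6 - 3} + 6\right)^{2} = \left(\frac{6}{3} + 6\right)^{2} = \left(6 \cdot \frac{1}{3} + 6\right)^{2} = \left(2 + 6\right)^{2} = 8^{2} = 64$)
$E{\left(J,a \right)} = 55 - a$ ($E{\left(J,a \right)} = 3 - \left(-52 + a\right) = 55 - a$)
$E{\left(56,127 \right)} - \left(-1001 - 19877\right) \left(-23672 + c\right) = \left(55 - 127\right) - \left(-1001 - 19877\right) \left(-23672 + 64\right) = \left(55 - 127\right) - \left(-20878\right) \left(-23608\right) = -72 - 492887824 = -492887896$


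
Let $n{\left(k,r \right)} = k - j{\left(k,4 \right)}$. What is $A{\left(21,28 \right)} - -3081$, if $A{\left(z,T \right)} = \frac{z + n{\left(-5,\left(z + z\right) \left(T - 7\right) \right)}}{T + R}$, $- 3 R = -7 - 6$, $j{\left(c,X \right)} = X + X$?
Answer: $\frac{298881}{97} \approx 3081.2$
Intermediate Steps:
$j{\left(c,X \right)} = 2 X$
$n{\left(k,r \right)} = -8 + k$ ($n{\left(k,r \right)} = k - 2 \cdot 4 = k - 8 = -8 + k$)
$R = \frac{13}{3}$ ($R = - \frac{-7 - 6}{3} = \left(- \frac{1}{3}\right) \left(-13\right) = \frac{13}{3} \approx 4.3333$)
$A{\left(z,T \right)} = \frac{-13 + z}{\frac{13}{3} + T}$ ($A{\left(z,T \right)} = \frac{z - 13}{T + \frac{13}{3}} = \frac{z - 13}{\frac{13}{3} + T} = \frac{-13 + z}{\frac{13}{3} + T}$)
$A{\left(21,28 \right)} - -3081 = \frac{3 \left(-13 + 21\right)}{13 + 3 \cdot 28} - -3081 = 3 \frac{1}{13 + 84} \cdot 8 + 3081 = 3 \cdot \frac{1}{97} \cdot 8 + 3081 = \frac{24}{97} + 3081 = \frac{298881}{97}$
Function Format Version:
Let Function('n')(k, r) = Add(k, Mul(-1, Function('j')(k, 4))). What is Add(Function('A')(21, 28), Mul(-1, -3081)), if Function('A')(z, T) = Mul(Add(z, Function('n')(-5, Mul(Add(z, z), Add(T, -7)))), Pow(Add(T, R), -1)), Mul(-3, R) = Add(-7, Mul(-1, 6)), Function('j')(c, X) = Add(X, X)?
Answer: Rational(298881, 97) ≈ 3081.2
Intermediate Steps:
Function('j')(c, X) = Mul(2, X)
Function('n')(k, r) = Add(-8, k) (Function('n')(k, r) = Add(k, Mul(-1, Mul(2, 4))) = Add(k, Mul(-1, 8)) = Add(k, -8) = Add(-8, k))
R = Rational(13, 3) (R = Mul(Rational(-1, 3), Add(-7, Mul(-1, 6))) = Mul(Rational(-1, 3), Add(-7, -6)) = Mul(Rational(-1, 3), -13) = Rational(13, 3) ≈ 4.3333)
Function('A')(z, T) = Mul(Pow(Add(Rational(13, 3), T), -1), Add(-13, z)) (Function('A')(z, T) = Mul(Add(z, Add(-8, -5)), Pow(Add(T, Rational(13, 3)), -1)) = Mul(Add(z, -13), Pow(Add(Rational(13, 3), T), -1)) = Mul(Add(-13, z), Pow(Add(Rational(13, 3), T), -1)) = Mul(Pow(Add(Rational(13, 3), T), -1), Add(-13, z)))
Add(Function('A')(21, 28), Mul(-1, -3081)) = Add(Mul(3, Pow(Add(13, Mul(3, 28)), -1), Add(-13, 21)), Mul(-1, -3081)) = Add(Mul(3, Pow(Add(13, 84), -1), 8), 3081) = Add(Mul(3, Pow(97, -1), 8), 3081) = Add(Mul(3, Rational(1, 97), 8), 3081) = Add(Rational(24, 97), 3081) = Rational(298881, 97)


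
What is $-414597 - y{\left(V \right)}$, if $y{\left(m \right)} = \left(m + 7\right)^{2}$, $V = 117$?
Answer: $-429973$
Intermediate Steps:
$y{\left(m \right)} = \left(7 + m\right)^{2}$
$-414597 - y{\left(V \right)} = -414597 - \left(7 + 117\right)^{2} = -414597 - 124^{2} = -414597 - 15376 = -429973$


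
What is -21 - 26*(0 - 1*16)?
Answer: 395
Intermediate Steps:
-21 - 26*(0 - 1*16) = -21 - 26*(0 - 16) = -21 - 26*(-16) = -21 + 416 = 395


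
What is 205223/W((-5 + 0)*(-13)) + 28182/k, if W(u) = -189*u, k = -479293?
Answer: -98708163209/5888114505 ≈ -16.764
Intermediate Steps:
205223/W((-5 + 0)*(-13)) + 28182/k = 205223/((-189*(-5 + 0)*(-13))) + 28182/(-479293) = 205223/((-(-945)*(-13))) + 28182*(-1/479293) = 205223/((-189*65)) - 28182/479293 = 205223/(-12285) - 28182/479293 = 205223*(-1/12285) - 28182/479293 = -205223/12285 - 28182/479293 = -98708163209/5888114505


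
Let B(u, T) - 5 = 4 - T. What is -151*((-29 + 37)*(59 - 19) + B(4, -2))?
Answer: -49981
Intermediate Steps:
B(u, T) = 9 - T (B(u, T) = 5 + (4 - T) = 9 - T)
-151*((-29 + 37)*(59 - 19) + B(4, -2)) = -151*((-29 + 37)*(59 - 19) + (9 - 1*(-2))) = -151*(8*40 + (9 + 2)) = -151*(320 + 11) = -151*331 = -49981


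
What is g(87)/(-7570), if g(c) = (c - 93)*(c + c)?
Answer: 522/3785 ≈ 0.13791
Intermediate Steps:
g(c) = 2*c*(-93 + c) (g(c) = (-93 + c)*(2*c) = 2*c*(-93 + c))
g(87)/(-7570) = (2*87*(-93 + 87))/(-7570) = (2*87*(-6))*(-1/7570) = -1044*(-1/7570) = 522/3785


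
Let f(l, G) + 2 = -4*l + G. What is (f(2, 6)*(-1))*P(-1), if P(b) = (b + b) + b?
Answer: -12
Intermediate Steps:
f(l, G) = -2 + G - 4*l (f(l, G) = -2 + (-4*l + G) = -2 + (G - 4*l) = -2 + G - 4*l)
P(b) = 3*b (P(b) = 2*b + b = 3*b)
(f(2, 6)*(-1))*P(-1) = ((-2 + 6 - 4*2)*(-1))*(3*(-1)) = ((-2 + 6 - 8)*(-1))*(-3) = -4*(-1)*(-3) = 4*(-3) = -12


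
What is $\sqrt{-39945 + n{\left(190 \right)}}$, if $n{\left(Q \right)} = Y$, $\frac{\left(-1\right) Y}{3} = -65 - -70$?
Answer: $6 i \sqrt{1110} \approx 199.9 i$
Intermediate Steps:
$Y = -15$ ($Y = - 3 \left(-65 - -70\right) = - 3 \left(-65 + 70\right) = \left(-3\right) 5 = -15$)
$n{\left(Q \right)} = -15$
$\sqrt{-39945 + n{\left(190 \right)}} = \sqrt{-39945 - 15} = \sqrt{-39960} = 6 i \sqrt{1110}$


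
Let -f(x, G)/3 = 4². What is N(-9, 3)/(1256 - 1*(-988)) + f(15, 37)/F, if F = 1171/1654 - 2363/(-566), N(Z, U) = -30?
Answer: -4207218017/427406078 ≈ -9.8436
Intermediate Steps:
f(x, G) = -48 (f(x, G) = -3*4² = -3*16 = -48)
F = 1142797/234041 (F = 1171*(1/1654) - 2363*(-1/566) = 1171/1654 + 2363/566 = 1142797/234041 ≈ 4.8829)
N(-9, 3)/(1256 - 1*(-988)) + f(15, 37)/F = -30/(1256 - 1*(-988)) - 48/1142797/234041 = -30/(1256 + 988) - 48*234041/1142797 = -30/2244 - 11233968/1142797 = -30*1/2244 - 11233968/1142797 = -5/374 - 11233968/1142797 = -4207218017/427406078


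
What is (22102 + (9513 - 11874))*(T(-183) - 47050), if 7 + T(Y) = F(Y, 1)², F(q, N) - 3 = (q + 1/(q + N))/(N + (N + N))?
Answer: -257136771585791/298116 ≈ -8.6254e+8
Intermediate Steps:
F(q, N) = 3 + (q + 1/(N + q))/(3*N) (F(q, N) = 3 + (q + 1/(q + N))/(N + (N + N)) = 3 + (q + 1/(N + q))/(N + 2*N) = 3 + (q + 1/(N + q))/((3*N)) = 3 + (q + 1/(N + q))*(1/(3*N)) = 3 + (q + 1/(N + q))/(3*N))
T(Y) = -7 + (10 + Y² + 10*Y)²/(9*(1 + Y)²) (T(Y) = -7 + ((⅓)*(1 + Y² + 9*1² + 10*1*Y)/(1*(1 + Y)))² = -7 + ((⅓)*1*(1 + Y² + 9*1 + 10*Y)/(1 + Y))² = -7 + ((⅓)*1*(1 + Y² + 9 + 10*Y)/(1 + Y))² = -7 + ((⅓)*1*(10 + Y² + 10*Y)/(1 + Y))² = -7 + ((10 + Y² + 10*Y)/(3*(1 + Y)))² = -7 + (10 + Y² + 10*Y)²/(9*(1 + Y)²))
(22102 + (9513 - 11874))*(T(-183) - 47050) = (22102 + (9513 - 11874))*((-7 + (10 + (-183)² + 10*(-183))²/(9*(1 - 183)²)) - 47050) = (22102 - 2361)*((-7 + (⅑)*(10 + 33489 - 1830)²/(-182)²) - 47050) = 19741*((-7 + (⅑)*(1/33124)*31669²) - 47050) = 19741*((-7 + (⅑)*(1/33124)*1002925561) - 47050) = 19741*((-7 + 1002925561/298116) - 47050) = 19741*(1000838749/298116 - 47050) = 19741*(-13025519051/298116) = -257136771585791/298116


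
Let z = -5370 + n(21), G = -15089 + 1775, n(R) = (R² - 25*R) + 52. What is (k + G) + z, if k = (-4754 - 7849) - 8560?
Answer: -39879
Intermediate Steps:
n(R) = 52 + R² - 25*R
G = -13314
k = -21163 (k = -12603 - 8560 = -21163)
z = -5402 (z = -5370 + (52 + 21² - 25*21) = -5370 + (52 + 441 - 525) = -5370 - 32 = -5402)
(k + G) + z = (-21163 - 13314) - 5402 = -34477 - 5402 = -39879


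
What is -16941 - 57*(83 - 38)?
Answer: -19506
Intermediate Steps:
-16941 - 57*(83 - 38) = -16941 - 57*45 = -16941 - 2565 = -19506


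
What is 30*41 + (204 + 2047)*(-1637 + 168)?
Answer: -3305489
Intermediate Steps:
30*41 + (204 + 2047)*(-1637 + 168) = 1230 + 2251*(-1469) = 1230 - 3306719 = -3305489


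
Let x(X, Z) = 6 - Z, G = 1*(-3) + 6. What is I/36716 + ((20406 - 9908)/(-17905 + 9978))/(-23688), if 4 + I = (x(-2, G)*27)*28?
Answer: 53188442179/861792334452 ≈ 0.061718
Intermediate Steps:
G = 3 (G = -3 + 6 = 3)
I = 2264 (I = -4 + ((6 - 1*3)*27)*28 = -4 + ((6 - 3)*27)*28 = -4 + (3*27)*28 = -4 + 81*28 = -4 + 2268 = 2264)
I/36716 + ((20406 - 9908)/(-17905 + 9978))/(-23688) = 2264/36716 + ((20406 - 9908)/(-17905 + 9978))/(-23688) = 2264*(1/36716) + (10498/(-7927))*(-1/23688) = 566/9179 + (10498*(-1/7927))*(-1/23688) = 566/9179 - 10498/7927*(-1/23688) = 566/9179 + 5249/93887388 = 53188442179/861792334452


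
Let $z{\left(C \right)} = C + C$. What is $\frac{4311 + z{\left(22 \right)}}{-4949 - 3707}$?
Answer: $- \frac{4355}{8656} \approx -0.50312$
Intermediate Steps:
$z{\left(C \right)} = 2 C$
$\frac{4311 + z{\left(22 \right)}}{-4949 - 3707} = \frac{4311 + 2 \cdot 22}{-4949 - 3707} = \frac{4311 + 44}{-8656} = 4355 \left(- \frac{1}{8656}\right) = - \frac{4355}{8656}$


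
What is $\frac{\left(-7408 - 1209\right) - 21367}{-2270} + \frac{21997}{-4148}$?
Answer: $\frac{37220221}{4707980} \approx 7.9058$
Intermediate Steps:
$\frac{\left(-7408 - 1209\right) - 21367}{-2270} + \frac{21997}{-4148} = \left(-8617 - 21367\right) \left(- \frac{1}{2270}\right) + 21997 \left(- \frac{1}{4148}\right) = \left(-29984\right) \left(- \frac{1}{2270}\right) - \frac{21997}{4148} = \frac{14992}{1135} - \frac{21997}{4148} = \frac{37220221}{4707980}$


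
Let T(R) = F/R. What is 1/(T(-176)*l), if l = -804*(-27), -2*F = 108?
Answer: 22/146529 ≈ 0.00015014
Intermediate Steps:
F = -54 (F = -1/2*108 = -54)
T(R) = -54/R
l = 21708
1/(T(-176)*l) = 1/(-54/(-176)*21708) = (1/21708)/(-54*(-1/176)) = (1/21708)/(27/88) = (88/27)*(1/21708) = 22/146529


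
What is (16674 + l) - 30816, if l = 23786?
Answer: 9644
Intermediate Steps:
(16674 + l) - 30816 = (16674 + 23786) - 30816 = 40460 - 30816 = 9644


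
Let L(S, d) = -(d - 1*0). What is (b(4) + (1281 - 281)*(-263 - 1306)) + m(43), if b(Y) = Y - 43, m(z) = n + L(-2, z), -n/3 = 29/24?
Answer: -12552685/8 ≈ -1.5691e+6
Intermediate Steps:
L(S, d) = -d (L(S, d) = -(d + 0) = -d)
n = -29/8 (n = -87/24 = -3*29/24 = -29/8 ≈ -3.6250)
m(z) = -29/8 - z
b(Y) = -43 + Y
(b(4) + (1281 - 281)*(-263 - 1306)) + m(43) = ((-43 + 4) + (1281 - 281)*(-263 - 1306)) + (-29/8 - 1*43) = (-39 + 1000*(-1569)) + (-29/8 - 43) = (-39 - 1569000) - 373/8 = -1569039 - 373/8 = -12552685/8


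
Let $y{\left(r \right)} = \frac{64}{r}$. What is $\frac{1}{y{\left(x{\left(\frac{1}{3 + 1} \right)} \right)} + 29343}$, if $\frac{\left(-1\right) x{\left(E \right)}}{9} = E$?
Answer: $\frac{9}{263831} \approx 3.4113 \cdot 10^{-5}$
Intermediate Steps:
$x{\left(E \right)} = - 9 E$
$\frac{1}{y{\left(x{\left(\frac{1}{3 + 1} \right)} \right)} + 29343} = \frac{1}{\frac{64}{\left(-9\right) \frac{1}{3 + 1}} + 29343} = \frac{1}{\frac{64}{\left(-9\right) \frac{1}{4}} + 29343} = \frac{1}{\frac{64}{- \frac{9}{4}} + 29343} = \frac{1}{64 \left(- \frac{4}{9}\right) + 29343} = \frac{1}{- \frac{256}{9} + 29343} = \frac{1}{\frac{263831}{9}} = \frac{9}{263831}$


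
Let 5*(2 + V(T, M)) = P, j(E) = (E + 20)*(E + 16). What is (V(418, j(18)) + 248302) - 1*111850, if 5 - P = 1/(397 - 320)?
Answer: 52533634/385 ≈ 1.3645e+5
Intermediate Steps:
j(E) = (16 + E)*(20 + E) (j(E) = (20 + E)*(16 + E) = (16 + E)*(20 + E))
P = 384/77 (P = 5 - 1/(397 - 320) = 5 - 1/77 = 384/77 ≈ 4.9870)
V(T, M) = -386/385 (V(T, M) = -2 + (⅕)*(384/77) = -2 + 384/385 = -386/385)
(V(418, j(18)) + 248302) - 1*111850 = (-386/385 + 248302) - 1*111850 = 95595884/385 - 111850 = 52533634/385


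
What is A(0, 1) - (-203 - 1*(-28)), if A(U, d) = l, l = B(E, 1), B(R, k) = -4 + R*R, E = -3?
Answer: 180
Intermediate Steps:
B(R, k) = -4 + R²
l = 5 (l = -4 + (-3)² = -4 + 9 = 5)
A(U, d) = 5
A(0, 1) - (-203 - 1*(-28)) = 5 - (-203 - 1*(-28)) = 5 - (-203 + 28) = 5 - 1*(-175) = 5 + 175 = 180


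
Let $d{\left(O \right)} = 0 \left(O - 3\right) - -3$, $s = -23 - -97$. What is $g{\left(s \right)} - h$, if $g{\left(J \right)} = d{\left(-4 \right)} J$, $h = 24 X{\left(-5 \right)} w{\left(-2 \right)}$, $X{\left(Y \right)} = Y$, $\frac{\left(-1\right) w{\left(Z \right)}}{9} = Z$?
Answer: $2382$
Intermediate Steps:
$w{\left(Z \right)} = - 9 Z$
$s = 74$ ($s = -23 + 97 = 74$)
$d{\left(O \right)} = 3$ ($d{\left(O \right)} = 0 \left(-3 + O\right) + 3 = 0 + 3 = 3$)
$h = -2160$ ($h = 24 \left(-5\right) \left(\left(-9\right) \left(-2\right)\right) = \left(-120\right) 18 = -2160$)
$g{\left(J \right)} = 3 J$
$g{\left(s \right)} - h = 3 \cdot 74 - -2160 = 222 + 2160 = 2382$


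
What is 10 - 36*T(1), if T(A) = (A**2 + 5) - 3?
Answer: -98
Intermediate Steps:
T(A) = 2 + A**2 (T(A) = (5 + A**2) - 3 = 2 + A**2)
10 - 36*T(1) = 10 - 36*(2 + 1**2) = 10 - 36*(2 + 1) = 10 - 36*3 = 10 - 108 = -98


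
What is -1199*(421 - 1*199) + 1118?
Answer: -265060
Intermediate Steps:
-1199*(421 - 1*199) + 1118 = -1199*(421 - 199) + 1118 = -1199*222 + 1118 = -266178 + 1118 = -265060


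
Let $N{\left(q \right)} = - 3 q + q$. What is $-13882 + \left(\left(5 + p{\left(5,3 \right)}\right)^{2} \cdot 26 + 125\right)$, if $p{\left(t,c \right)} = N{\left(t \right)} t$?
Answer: $38893$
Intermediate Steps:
$N{\left(q \right)} = - 2 q$
$p{\left(t,c \right)} = - 2 t^{2}$ ($p{\left(t,c \right)} = - 2 t t = - 2 t^{2}$)
$-13882 + \left(\left(5 + p{\left(5,3 \right)}\right)^{2} \cdot 26 + 125\right) = -13882 + \left(\left(5 - 2 \cdot 5^{2}\right)^{2} \cdot 26 + 125\right) = -13882 + \left(\left(5 - 50\right)^{2} \cdot 26 + 125\right) = -13882 + \left(\left(-45\right)^{2} \cdot 26 + 125\right) = -13882 + \left(2025 \cdot 26 + 125\right) = -13882 + \left(52650 + 125\right) = -13882 + 52775 = 38893$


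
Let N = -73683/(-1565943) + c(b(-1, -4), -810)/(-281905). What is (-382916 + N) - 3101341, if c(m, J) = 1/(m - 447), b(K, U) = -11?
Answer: -234818942138526742459/67394266642690 ≈ -3.4843e+6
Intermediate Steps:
c(m, J) = 1/(-447 + m)
N = 3171132388871/67394266642690 (N = -73683/(-1565943) + 1/(-447 - 11*(-281905)) = -73683*(-1/1565943) - 1/281905/(-458) = 24561/521981 - 1/458*(-1/281905) = 24561/521981 + 1/129112490 = 3171132388871/67394266642690 ≈ 0.047053)
(-382916 + N) - 3101341 = (-382916 + 3171132388871/67394266642690) - 3101341 = -25806339834619895169/67394266642690 - 3101341 = -234818942138526742459/67394266642690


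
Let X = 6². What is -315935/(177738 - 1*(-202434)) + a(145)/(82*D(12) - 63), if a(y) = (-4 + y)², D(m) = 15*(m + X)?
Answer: -1230522107/2491267116 ≈ -0.49393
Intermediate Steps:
X = 36
D(m) = 540 + 15*m (D(m) = 15*(m + 36) = 15*(36 + m) = 540 + 15*m)
-315935/(177738 - 1*(-202434)) + a(145)/(82*D(12) - 63) = -315935/(177738 - 1*(-202434)) + (-4 + 145)²/(82*(540 + 15*12) - 63) = -315935/(177738 + 202434) + 141²/(82*(540 + 180) - 63) = -315935/380172 + 19881/(82*720 - 63) = -315935*1/380172 + 19881/(59040 - 63) = -315935/380172 + 19881/58977 = -315935/380172 + 19881*(1/58977) = -315935/380172 + 2209/6553 = -1230522107/2491267116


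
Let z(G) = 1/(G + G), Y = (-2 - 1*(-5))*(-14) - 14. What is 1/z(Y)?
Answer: -112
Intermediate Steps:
Y = -56 (Y = (-2 + 5)*(-14) - 14 = 3*(-14) - 14 = -42 - 14 = -56)
z(G) = 1/(2*G)
1/z(Y) = 1/((1/2)/(-56)) = 1/((1/2)*(-1/56)) = 1/(-1/112) = -112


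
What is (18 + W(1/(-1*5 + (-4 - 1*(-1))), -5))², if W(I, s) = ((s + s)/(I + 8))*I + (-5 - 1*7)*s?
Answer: 24245776/3969 ≈ 6108.8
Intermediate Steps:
W(I, s) = -12*s + 2*I*s/(8 + I) (W(I, s) = ((2*s)/(8 + I))*I + (-5 - 7)*s = (2*s/(8 + I))*I - 12*s = 2*I*s/(8 + I) - 12*s = -12*s + 2*I*s/(8 + I))
(18 + W(1/(-1*5 + (-4 - 1*(-1))), -5))² = (18 - 2*(-5)*(48 + 5/(-1*5 + (-4 - 1*(-1))))/(8 + 1/(-1*5 + (-4 - 1*(-1)))))² = (18 - 2*(-5)*(48 + 5/(-5 + (-4 + 1)))/(8 + 1/(-5 + (-4 + 1))))² = (18 - 2*(-5)*(48 + 5/(-5 - 3))/(8 + 1/(-5 - 3)))² = (18 - 2*(-5)*(48 + 5/(-8))/(8 + 1/(-8)))² = (18 - 2*(-5)*(48 + 5*(-⅛))/(8 - ⅛))² = (18 - 2*(-5)*(48 - 5/8)/63/8)² = (18 - 2*(-5)*8/63*379/8)² = (18 + 3790/63)² = (4924/63)² = 24245776/3969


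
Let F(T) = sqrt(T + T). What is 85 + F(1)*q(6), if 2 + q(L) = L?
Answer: 85 + 4*sqrt(2) ≈ 90.657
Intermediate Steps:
q(L) = -2 + L
F(T) = sqrt(2)*sqrt(T) (F(T) = sqrt(2*T) = sqrt(2)*sqrt(T))
85 + F(1)*q(6) = 85 + (sqrt(2)*sqrt(1))*(-2 + 6) = 85 + (sqrt(2)*1)*4 = 85 + sqrt(2)*4 = 85 + 4*sqrt(2)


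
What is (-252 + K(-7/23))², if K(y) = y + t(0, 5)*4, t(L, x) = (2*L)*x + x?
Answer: 28547649/529 ≈ 53965.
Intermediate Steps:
t(L, x) = x + 2*L*x (t(L, x) = 2*L*x + x = x + 2*L*x)
K(y) = 20 + y (K(y) = y + (5*(1 + 2*0))*4 = y + (5*(1 + 0))*4 = y + (5*1)*4 = y + 5*4 = y + 20 = 20 + y)
(-252 + K(-7/23))² = (-252 + (20 - 7/23))² = (-252 + 453/23)² = (-5343/23)² = 28547649/529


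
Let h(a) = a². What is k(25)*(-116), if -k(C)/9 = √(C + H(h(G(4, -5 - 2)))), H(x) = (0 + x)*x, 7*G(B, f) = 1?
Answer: 1044*√60026/49 ≈ 5220.0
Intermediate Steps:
G(B, f) = ⅐ (G(B, f) = (⅐)*1 = ⅐)
H(x) = x² (H(x) = x*x = x²)
k(C) = -9*√(1/2401 + C) (k(C) = -9*√(C + ((⅐)²)²) = -9*√(C + (1/49)²) = -9*√(C + 1/2401) = -9*√(1/2401 + C))
k(25)*(-116) = -9*√(1 + 2401*25)/49*(-116) = -9*√(1 + 60025)/49*(-116) = -9*√60026/49*(-116) = 1044*√60026/49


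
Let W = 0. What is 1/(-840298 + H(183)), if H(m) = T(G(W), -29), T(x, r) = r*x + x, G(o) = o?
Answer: -1/840298 ≈ -1.1901e-6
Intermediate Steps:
T(x, r) = x + r*x
H(m) = 0 (H(m) = 0*(1 - 29) = 0*(-28) = 0)
1/(-840298 + H(183)) = 1/(-840298 + 0) = 1/(-840298) = -1/840298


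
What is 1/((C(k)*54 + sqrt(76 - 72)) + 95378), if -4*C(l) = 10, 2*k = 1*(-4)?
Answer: 1/95245 ≈ 1.0499e-5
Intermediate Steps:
k = -2 (k = (1*(-4))/2 = (1/2)*(-4) = -2)
C(l) = -5/2 (C(l) = -1/4*10 = -5/2)
1/((C(k)*54 + sqrt(76 - 72)) + 95378) = 1/((-5/2*54 + sqrt(76 - 72)) + 95378) = 1/((-135 + sqrt(4)) + 95378) = 1/((-135 + 2) + 95378) = 1/(-133 + 95378) = 1/95245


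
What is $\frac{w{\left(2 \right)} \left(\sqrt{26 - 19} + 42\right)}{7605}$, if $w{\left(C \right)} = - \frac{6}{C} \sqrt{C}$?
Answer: $\frac{\sqrt{2} \left(-42 - \sqrt{7}\right)}{2535} \approx -0.024907$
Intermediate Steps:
$w{\left(C \right)} = - \frac{6}{\sqrt{C}}$
$\frac{w{\left(2 \right)} \left(\sqrt{26 - 19} + 42\right)}{7605} = \frac{- \frac{6}{\sqrt{2}} \left(\sqrt{26 - 19} + 42\right)}{7605} = - 6 \frac{\sqrt{2}}{2} \left(\sqrt{7} + 42\right) \frac{1}{7605} = - 3 \sqrt{2} \left(42 + \sqrt{7}\right) \frac{1}{7605} = - \frac{\sqrt{2} \left(42 + \sqrt{7}\right)}{2535}$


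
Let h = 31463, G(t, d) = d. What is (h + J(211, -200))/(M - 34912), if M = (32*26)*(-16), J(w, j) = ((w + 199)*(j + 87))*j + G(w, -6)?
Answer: -9297457/48224 ≈ -192.80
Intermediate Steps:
J(w, j) = -6 + j*(87 + j)*(199 + w) (J(w, j) = ((w + 199)*(j + 87))*j - 6 = ((199 + w)*(87 + j))*j - 6 = ((87 + j)*(199 + w))*j - 6 = j*(87 + j)*(199 + w) - 6 = -6 + j*(87 + j)*(199 + w))
M = -13312 (M = 832*(-16) = -13312)
(h + J(211, -200))/(M - 34912) = (31463 + (-6 + 199*(-200)² + 17313*(-200) + 211*(-200)² + 87*(-200)*211))/(-13312 - 34912) = (31463 + (-6 + 199*40000 - 3462600 + 211*40000 - 3671400))/(-48224) = (31463 + (-6 + 7960000 - 3462600 + 8440000 - 3671400))*(-1/48224) = (31463 + 9265994)*(-1/48224) = 9297457*(-1/48224) = -9297457/48224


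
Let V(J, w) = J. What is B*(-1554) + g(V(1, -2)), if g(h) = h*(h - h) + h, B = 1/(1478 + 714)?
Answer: 319/1096 ≈ 0.29106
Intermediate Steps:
B = 1/2192 ≈ 0.00045620
g(h) = h (g(h) = h*0 + h = 0 + h = h)
B*(-1554) + g(V(1, -2)) = (1/2192)*(-1554) + 1 = -777/1096 + 1 = 319/1096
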